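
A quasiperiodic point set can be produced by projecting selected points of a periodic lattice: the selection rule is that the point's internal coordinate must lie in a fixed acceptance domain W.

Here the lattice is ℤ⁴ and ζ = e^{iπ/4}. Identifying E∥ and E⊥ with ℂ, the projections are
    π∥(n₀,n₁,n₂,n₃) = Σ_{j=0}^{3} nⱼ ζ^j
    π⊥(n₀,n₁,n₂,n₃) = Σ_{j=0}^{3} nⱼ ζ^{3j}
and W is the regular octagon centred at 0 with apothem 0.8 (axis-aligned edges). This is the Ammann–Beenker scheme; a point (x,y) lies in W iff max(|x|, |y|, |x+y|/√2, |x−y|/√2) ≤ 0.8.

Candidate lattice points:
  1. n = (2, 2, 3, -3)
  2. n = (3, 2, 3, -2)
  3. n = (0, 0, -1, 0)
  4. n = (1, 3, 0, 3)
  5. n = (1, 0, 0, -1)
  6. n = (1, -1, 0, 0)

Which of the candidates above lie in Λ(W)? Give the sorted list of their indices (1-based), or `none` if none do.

Internal map: ζ^{3j} for j=0..3 gives (1,0), (−√2/2,√2/2), (0,−1), (√2/2,√2/2).
#1 (2, 2, 3, -3): internal (-1.535534, -3.707107); octagon support 3.707107 vs apothem 0.8 → ∉ W
#2 (3, 2, 3, -2): internal (0.171573, -3.000000); octagon support 3.000000 vs apothem 0.8 → ∉ W
#3 (0, 0, -1, 0): internal (0.000000, 1.000000); octagon support 1.000000 vs apothem 0.8 → ∉ W
#4 (1, 3, 0, 3): internal (1.000000, 4.242641); octagon support 4.242641 vs apothem 0.8 → ∉ W
#5 (1, 0, 0, -1): internal (0.292893, -0.707107); octagon support 0.707107 vs apothem 0.8 → ∈ W
#6 (1, -1, 0, 0): internal (1.707107, -0.707107); octagon support 1.707107 vs apothem 0.8 → ∉ W

5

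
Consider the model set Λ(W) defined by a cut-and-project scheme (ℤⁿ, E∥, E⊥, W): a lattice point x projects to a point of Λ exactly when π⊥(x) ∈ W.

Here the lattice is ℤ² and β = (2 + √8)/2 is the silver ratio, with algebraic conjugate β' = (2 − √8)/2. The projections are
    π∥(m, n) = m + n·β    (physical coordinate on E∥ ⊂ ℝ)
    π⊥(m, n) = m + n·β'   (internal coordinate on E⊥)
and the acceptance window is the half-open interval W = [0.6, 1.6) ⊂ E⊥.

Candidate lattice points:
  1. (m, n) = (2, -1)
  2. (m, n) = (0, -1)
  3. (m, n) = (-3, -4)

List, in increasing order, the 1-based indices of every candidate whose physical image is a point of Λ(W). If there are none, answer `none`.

Compute β' = (2−√8)/2 = -0.41421, so π⊥(m,n) = m -0.41421·n.
[1] lift (2,-1): star map gives 2.41421; window check 0.6 ≤ 2.41421 < 1.6 is false → out
[2] lift (0,-1): star map gives 0.41421; window check 0.6 ≤ 0.41421 < 1.6 is false → out
[3] lift (-3,-4): star map gives -1.34315; window check 0.6 ≤ -1.34315 < 1.6 is false → out

none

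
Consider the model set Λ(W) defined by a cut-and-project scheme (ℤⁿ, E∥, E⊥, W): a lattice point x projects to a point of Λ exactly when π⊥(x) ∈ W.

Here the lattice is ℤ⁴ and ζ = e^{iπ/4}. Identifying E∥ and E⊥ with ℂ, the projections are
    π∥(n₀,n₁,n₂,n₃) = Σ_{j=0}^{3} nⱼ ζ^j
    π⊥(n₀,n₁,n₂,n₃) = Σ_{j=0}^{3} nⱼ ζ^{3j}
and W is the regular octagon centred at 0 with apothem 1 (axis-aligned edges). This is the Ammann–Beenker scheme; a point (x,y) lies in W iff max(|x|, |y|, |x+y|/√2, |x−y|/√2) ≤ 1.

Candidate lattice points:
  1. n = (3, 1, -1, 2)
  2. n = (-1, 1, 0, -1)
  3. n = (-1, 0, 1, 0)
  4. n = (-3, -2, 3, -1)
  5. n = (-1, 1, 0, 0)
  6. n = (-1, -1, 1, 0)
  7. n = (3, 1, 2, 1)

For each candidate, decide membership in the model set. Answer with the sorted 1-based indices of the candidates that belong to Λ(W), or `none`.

none

With ζ = e^{iπ/4} the internal vectors are ζ^0,ζ^3,ζ^6,ζ^9.
candidate 1: n = (3, 1, -1, 2) → π⊥ ≈ (+3.707107, +3.121320); max(|x|,|y|,|x±y|/√2) = 4.828427 > 1 ⇒ ∉ W
candidate 2: n = (-1, 1, 0, -1) → π⊥ ≈ (-2.414214, +0.000000); max(|x|,|y|,|x±y|/√2) = 2.414214 > 1 ⇒ ∉ W
candidate 3: n = (-1, 0, 1, 0) → π⊥ ≈ (-1.000000, -1.000000); max(|x|,|y|,|x±y|/√2) = 1.414214 > 1 ⇒ ∉ W
candidate 4: n = (-3, -2, 3, -1) → π⊥ ≈ (-2.292893, -5.121320); max(|x|,|y|,|x±y|/√2) = 5.242641 > 1 ⇒ ∉ W
candidate 5: n = (-1, 1, 0, 0) → π⊥ ≈ (-1.707107, +0.707107); max(|x|,|y|,|x±y|/√2) = 1.707107 > 1 ⇒ ∉ W
candidate 6: n = (-1, -1, 1, 0) → π⊥ ≈ (-0.292893, -1.707107); max(|x|,|y|,|x±y|/√2) = 1.707107 > 1 ⇒ ∉ W
candidate 7: n = (3, 1, 2, 1) → π⊥ ≈ (+3.000000, -0.585786); max(|x|,|y|,|x±y|/√2) = 3.000000 > 1 ⇒ ∉ W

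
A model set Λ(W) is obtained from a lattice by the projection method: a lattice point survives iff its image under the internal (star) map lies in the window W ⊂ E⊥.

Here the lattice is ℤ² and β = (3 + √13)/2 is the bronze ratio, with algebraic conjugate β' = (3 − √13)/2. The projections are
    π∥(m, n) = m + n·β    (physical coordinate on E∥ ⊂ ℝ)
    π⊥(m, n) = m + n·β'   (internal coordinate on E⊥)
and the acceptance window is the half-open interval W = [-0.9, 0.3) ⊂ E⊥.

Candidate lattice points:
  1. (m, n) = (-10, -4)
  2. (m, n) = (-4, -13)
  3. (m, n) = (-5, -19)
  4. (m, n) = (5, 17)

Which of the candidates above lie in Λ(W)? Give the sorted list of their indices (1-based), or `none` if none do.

Compute β' = (3−√13)/2 = -0.302776, so π⊥(m,n) = m -0.302776·n.
candidate 1: (m,n)=(-10,-4) → π∥ = -10-4·β ≈ -23.211103, π⊥ = -10-4·β' ≈ -8.788897 ∉ [-0.9, 0.3) ⇒ out
candidate 2: (m,n)=(-4,-13) → π∥ = -4-13·β ≈ -46.936083, π⊥ = -4-13·β' ≈ -0.063917 ∈ [-0.9, 0.3) ⇒ IN Λ
candidate 3: (m,n)=(-5,-19) → π∥ = -5-19·β ≈ -67.752737, π⊥ = -5-19·β' ≈ 0.752737 ∉ [-0.9, 0.3) ⇒ out
candidate 4: (m,n)=(5,17) → π∥ = 5+17·β ≈ 61.147186, π⊥ = 5+17·β' ≈ -0.147186 ∈ [-0.9, 0.3) ⇒ IN Λ

2, 4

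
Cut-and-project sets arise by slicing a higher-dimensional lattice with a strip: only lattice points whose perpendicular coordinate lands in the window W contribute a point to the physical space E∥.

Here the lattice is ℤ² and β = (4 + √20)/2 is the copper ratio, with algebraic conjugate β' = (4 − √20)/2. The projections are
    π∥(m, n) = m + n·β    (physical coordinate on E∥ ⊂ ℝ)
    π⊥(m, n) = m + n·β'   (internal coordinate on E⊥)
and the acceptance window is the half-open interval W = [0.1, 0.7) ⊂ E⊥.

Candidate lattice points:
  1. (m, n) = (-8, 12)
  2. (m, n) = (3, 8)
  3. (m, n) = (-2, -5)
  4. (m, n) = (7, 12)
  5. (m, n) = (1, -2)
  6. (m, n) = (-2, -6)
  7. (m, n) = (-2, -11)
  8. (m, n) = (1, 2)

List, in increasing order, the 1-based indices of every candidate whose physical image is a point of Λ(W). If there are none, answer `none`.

Numerically β ≈ 4.236068 and β' = −1/β ≈ -0.236068.
[1] lift (-8,12): star map gives -10.832816; window check 0.1 ≤ -10.832816 < 0.7 is false → out
[2] lift (3,8): star map gives 1.111456; window check 0.1 ≤ 1.111456 < 0.7 is false → out
[3] lift (-2,-5): star map gives -0.819660; window check 0.1 ≤ -0.819660 < 0.7 is false → out
[4] lift (7,12): star map gives 4.167184; window check 0.1 ≤ 4.167184 < 0.7 is false → out
[5] lift (1,-2): star map gives 1.472136; window check 0.1 ≤ 1.472136 < 0.7 is false → out
[6] lift (-2,-6): star map gives -0.583592; window check 0.1 ≤ -0.583592 < 0.7 is false → out
[7] lift (-2,-11): star map gives 0.596748; window check 0.1 ≤ 0.596748 < 0.7 is true → IN Λ
[8] lift (1,2): star map gives 0.527864; window check 0.1 ≤ 0.527864 < 0.7 is true → IN Λ

7, 8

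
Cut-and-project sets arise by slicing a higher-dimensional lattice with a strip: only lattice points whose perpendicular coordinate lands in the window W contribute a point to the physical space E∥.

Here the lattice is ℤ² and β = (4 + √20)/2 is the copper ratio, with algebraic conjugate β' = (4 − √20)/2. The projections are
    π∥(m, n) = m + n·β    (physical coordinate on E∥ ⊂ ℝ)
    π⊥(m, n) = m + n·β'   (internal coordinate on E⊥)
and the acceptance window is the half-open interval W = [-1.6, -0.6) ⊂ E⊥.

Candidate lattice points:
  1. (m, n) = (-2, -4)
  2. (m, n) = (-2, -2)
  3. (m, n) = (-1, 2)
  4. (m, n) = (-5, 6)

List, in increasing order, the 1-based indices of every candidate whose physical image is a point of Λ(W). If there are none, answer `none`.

Numerically β ≈ 4.2361 and β' = −1/β ≈ -0.2361.
candidate 1: (m,n)=(-2,-4) → π∥ = -2-4·β ≈ -18.9443, π⊥ = -2-4·β' ≈ -1.0557 ∈ [-1.6, -0.6) ⇒ IN Λ
candidate 2: (m,n)=(-2,-2) → π∥ = -2-2·β ≈ -10.4721, π⊥ = -2-2·β' ≈ -1.5279 ∈ [-1.6, -0.6) ⇒ IN Λ
candidate 3: (m,n)=(-1,2) → π∥ = -1+2·β ≈ 7.4721, π⊥ = -1+2·β' ≈ -1.4721 ∈ [-1.6, -0.6) ⇒ IN Λ
candidate 4: (m,n)=(-5,6) → π∥ = -5+6·β ≈ 20.4164, π⊥ = -5+6·β' ≈ -6.4164 ∉ [-1.6, -0.6) ⇒ out

1, 2, 3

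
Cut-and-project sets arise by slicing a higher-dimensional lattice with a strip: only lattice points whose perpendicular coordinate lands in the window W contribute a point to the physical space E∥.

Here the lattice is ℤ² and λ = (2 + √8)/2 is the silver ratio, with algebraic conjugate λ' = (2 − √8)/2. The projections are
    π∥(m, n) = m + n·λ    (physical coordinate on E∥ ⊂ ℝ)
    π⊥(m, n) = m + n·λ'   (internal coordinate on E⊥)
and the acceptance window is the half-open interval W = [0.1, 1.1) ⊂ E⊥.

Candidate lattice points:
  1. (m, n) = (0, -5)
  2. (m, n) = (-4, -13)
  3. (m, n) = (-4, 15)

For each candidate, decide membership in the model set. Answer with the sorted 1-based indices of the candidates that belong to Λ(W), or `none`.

none

Compute λ' = (2−√8)/2 = -0.414214, so π⊥(m,n) = m -0.414214·n.
#1 (0,-5): internal coord 0 + (-5)·λ' = +2.071068; +2.071068 ∉ [0.1, 1.1) → out
#2 (-4,-13): internal coord -4 + (-13)·λ' = +1.384776; +1.384776 ∉ [0.1, 1.1) → out
#3 (-4,15): internal coord -4 + (15)·λ' = -10.213203; -10.213203 ∉ [0.1, 1.1) → out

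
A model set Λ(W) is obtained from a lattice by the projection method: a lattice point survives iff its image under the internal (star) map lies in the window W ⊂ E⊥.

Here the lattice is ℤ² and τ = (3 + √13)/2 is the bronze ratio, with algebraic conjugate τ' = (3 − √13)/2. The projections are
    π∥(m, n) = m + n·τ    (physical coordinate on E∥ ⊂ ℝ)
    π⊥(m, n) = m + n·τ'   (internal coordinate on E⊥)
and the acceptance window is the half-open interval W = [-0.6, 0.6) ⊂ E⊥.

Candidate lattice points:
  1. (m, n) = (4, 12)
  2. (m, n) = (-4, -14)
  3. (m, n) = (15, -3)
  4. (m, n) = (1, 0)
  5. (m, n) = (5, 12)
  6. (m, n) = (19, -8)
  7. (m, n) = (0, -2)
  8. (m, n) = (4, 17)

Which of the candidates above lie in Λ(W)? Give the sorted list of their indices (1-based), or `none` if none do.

Numerically τ ≈ 3.302776 and τ' = −1/τ ≈ -0.302776.
[1] lift (4,12): star map gives 0.366692; window check -0.6 ≤ 0.366692 < 0.6 is true → IN Λ
[2] lift (-4,-14): star map gives 0.238859; window check -0.6 ≤ 0.238859 < 0.6 is true → IN Λ
[3] lift (15,-3): star map gives 15.908327; window check -0.6 ≤ 15.908327 < 0.6 is false → out
[4] lift (1,0): star map gives 1.000000; window check -0.6 ≤ 1.000000 < 0.6 is false → out
[5] lift (5,12): star map gives 1.366692; window check -0.6 ≤ 1.366692 < 0.6 is false → out
[6] lift (19,-8): star map gives 21.422205; window check -0.6 ≤ 21.422205 < 0.6 is false → out
[7] lift (0,-2): star map gives 0.605551; window check -0.6 ≤ 0.605551 < 0.6 is false → out
[8] lift (4,17): star map gives -1.147186; window check -0.6 ≤ -1.147186 < 0.6 is false → out

1, 2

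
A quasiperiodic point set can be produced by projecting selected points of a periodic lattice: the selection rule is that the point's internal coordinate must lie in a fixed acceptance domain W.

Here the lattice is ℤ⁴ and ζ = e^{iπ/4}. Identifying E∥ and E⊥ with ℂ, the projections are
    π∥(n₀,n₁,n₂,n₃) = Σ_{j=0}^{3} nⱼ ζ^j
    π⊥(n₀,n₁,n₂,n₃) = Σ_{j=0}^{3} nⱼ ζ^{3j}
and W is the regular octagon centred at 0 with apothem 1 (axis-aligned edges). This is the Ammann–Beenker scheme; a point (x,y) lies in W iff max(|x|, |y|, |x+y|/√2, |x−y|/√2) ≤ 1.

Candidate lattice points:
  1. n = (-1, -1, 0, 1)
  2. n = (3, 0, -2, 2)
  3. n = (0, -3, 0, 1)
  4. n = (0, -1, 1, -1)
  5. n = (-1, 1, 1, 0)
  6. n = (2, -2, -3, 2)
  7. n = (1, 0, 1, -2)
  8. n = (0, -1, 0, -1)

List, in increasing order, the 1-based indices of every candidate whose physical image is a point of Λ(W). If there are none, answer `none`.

With ζ = e^{iπ/4} the internal vectors are ζ^0,ζ^3,ζ^6,ζ^9.
candidate 1: n = (-1, -1, 0, 1) → π⊥ ≈ (+0.4142, +0.0000); max(|x|,|y|,|x±y|/√2) = 0.4142 ≤ 1 ⇒ ∈ W
candidate 2: n = (3, 0, -2, 2) → π⊥ ≈ (+4.4142, +3.4142); max(|x|,|y|,|x±y|/√2) = 5.5355 > 1 ⇒ ∉ W
candidate 3: n = (0, -3, 0, 1) → π⊥ ≈ (+2.8284, -1.4142); max(|x|,|y|,|x±y|/√2) = 3.0000 > 1 ⇒ ∉ W
candidate 4: n = (0, -1, 1, -1) → π⊥ ≈ (+0.0000, -2.4142); max(|x|,|y|,|x±y|/√2) = 2.4142 > 1 ⇒ ∉ W
candidate 5: n = (-1, 1, 1, 0) → π⊥ ≈ (-1.7071, -0.2929); max(|x|,|y|,|x±y|/√2) = 1.7071 > 1 ⇒ ∉ W
candidate 6: n = (2, -2, -3, 2) → π⊥ ≈ (+4.8284, +3.0000); max(|x|,|y|,|x±y|/√2) = 5.5355 > 1 ⇒ ∉ W
candidate 7: n = (1, 0, 1, -2) → π⊥ ≈ (-0.4142, -2.4142); max(|x|,|y|,|x±y|/√2) = 2.4142 > 1 ⇒ ∉ W
candidate 8: n = (0, -1, 0, -1) → π⊥ ≈ (+0.0000, -1.4142); max(|x|,|y|,|x±y|/√2) = 1.4142 > 1 ⇒ ∉ W

1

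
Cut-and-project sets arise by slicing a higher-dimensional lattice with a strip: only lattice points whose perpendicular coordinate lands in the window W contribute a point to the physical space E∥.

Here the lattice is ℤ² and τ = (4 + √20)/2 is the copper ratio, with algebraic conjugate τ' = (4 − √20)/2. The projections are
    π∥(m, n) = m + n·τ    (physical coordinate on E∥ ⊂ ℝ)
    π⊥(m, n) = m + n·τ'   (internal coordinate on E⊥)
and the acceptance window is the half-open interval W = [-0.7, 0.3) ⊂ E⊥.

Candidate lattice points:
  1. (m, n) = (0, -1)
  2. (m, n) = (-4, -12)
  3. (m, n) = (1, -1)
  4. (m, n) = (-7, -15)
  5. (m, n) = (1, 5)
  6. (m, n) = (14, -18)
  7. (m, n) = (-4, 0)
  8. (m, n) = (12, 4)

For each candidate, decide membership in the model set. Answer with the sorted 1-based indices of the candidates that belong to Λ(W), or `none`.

Numerically τ ≈ 4.23607 and τ' = −1/τ ≈ -0.23607.
#1 (0,-1): internal coord 0 + (-1)·τ' = +0.23607; +0.23607 ∈ [-0.7, 0.3) → IN Λ
#2 (-4,-12): internal coord -4 + (-12)·τ' = -1.16718; -1.16718 ∉ [-0.7, 0.3) → out
#3 (1,-1): internal coord 1 + (-1)·τ' = +1.23607; +1.23607 ∉ [-0.7, 0.3) → out
#4 (-7,-15): internal coord -7 + (-15)·τ' = -3.45898; -3.45898 ∉ [-0.7, 0.3) → out
#5 (1,5): internal coord 1 + (5)·τ' = -0.18034; -0.18034 ∈ [-0.7, 0.3) → IN Λ
#6 (14,-18): internal coord 14 + (-18)·τ' = +18.24922; +18.24922 ∉ [-0.7, 0.3) → out
#7 (-4,0): internal coord -4 + (0)·τ' = -4.00000; -4.00000 ∉ [-0.7, 0.3) → out
#8 (12,4): internal coord 12 + (4)·τ' = +11.05573; +11.05573 ∉ [-0.7, 0.3) → out

1, 5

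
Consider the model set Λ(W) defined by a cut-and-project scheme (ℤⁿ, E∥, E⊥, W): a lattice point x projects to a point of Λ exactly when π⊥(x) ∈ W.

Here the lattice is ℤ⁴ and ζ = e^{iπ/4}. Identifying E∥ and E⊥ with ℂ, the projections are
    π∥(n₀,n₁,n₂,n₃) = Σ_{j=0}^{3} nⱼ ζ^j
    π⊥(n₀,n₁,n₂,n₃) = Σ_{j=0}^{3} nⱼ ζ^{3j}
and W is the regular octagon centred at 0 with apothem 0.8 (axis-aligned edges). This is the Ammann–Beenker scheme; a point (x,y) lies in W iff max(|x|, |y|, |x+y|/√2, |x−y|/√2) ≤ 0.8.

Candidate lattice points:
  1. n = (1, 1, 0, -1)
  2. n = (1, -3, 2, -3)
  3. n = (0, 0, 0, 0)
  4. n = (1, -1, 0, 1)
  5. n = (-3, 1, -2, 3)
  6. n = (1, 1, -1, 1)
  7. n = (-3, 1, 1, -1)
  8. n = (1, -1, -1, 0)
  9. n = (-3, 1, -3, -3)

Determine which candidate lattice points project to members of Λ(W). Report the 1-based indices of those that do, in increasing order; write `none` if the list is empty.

1, 3

Internal map: ζ^{3j} for j=0..3 gives (1,0), (−√2/2,√2/2), (0,−1), (√2/2,√2/2).
candidate 1: n = (1, 1, 0, -1) → π⊥ ≈ (-0.414214, +0.000000); max(|x|,|y|,|x±y|/√2) = 0.414214 ≤ 0.8 ⇒ ∈ W
candidate 2: n = (1, -3, 2, -3) → π⊥ ≈ (+1.000000, -6.242641); max(|x|,|y|,|x±y|/√2) = 6.242641 > 0.8 ⇒ ∉ W
candidate 3: n = (0, 0, 0, 0) → π⊥ ≈ (+0.000000, +0.000000); max(|x|,|y|,|x±y|/√2) = 0.000000 ≤ 0.8 ⇒ ∈ W
candidate 4: n = (1, -1, 0, 1) → π⊥ ≈ (+2.414214, +0.000000); max(|x|,|y|,|x±y|/√2) = 2.414214 > 0.8 ⇒ ∉ W
candidate 5: n = (-3, 1, -2, 3) → π⊥ ≈ (-1.585786, +4.828427); max(|x|,|y|,|x±y|/√2) = 4.828427 > 0.8 ⇒ ∉ W
candidate 6: n = (1, 1, -1, 1) → π⊥ ≈ (+1.000000, +2.414214); max(|x|,|y|,|x±y|/√2) = 2.414214 > 0.8 ⇒ ∉ W
candidate 7: n = (-3, 1, 1, -1) → π⊥ ≈ (-4.414214, -1.000000); max(|x|,|y|,|x±y|/√2) = 4.414214 > 0.8 ⇒ ∉ W
candidate 8: n = (1, -1, -1, 0) → π⊥ ≈ (+1.707107, +0.292893); max(|x|,|y|,|x±y|/√2) = 1.707107 > 0.8 ⇒ ∉ W
candidate 9: n = (-3, 1, -3, -3) → π⊥ ≈ (-5.828427, +1.585786); max(|x|,|y|,|x±y|/√2) = 5.828427 > 0.8 ⇒ ∉ W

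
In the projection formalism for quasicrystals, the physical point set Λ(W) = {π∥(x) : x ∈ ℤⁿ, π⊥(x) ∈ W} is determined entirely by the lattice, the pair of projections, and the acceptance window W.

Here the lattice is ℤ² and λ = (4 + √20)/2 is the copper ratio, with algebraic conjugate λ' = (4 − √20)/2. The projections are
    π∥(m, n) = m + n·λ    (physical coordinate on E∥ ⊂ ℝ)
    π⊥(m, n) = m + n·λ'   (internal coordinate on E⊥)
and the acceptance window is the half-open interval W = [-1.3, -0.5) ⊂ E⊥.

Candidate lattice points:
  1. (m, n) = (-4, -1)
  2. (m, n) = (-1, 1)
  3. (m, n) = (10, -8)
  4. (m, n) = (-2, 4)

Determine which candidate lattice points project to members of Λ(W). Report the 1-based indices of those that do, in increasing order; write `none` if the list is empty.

Numerically λ ≈ 4.236068 and λ' = −1/λ ≈ -0.236068.
[1] lift (-4,-1): star map gives -3.763932; window check -1.3 ≤ -3.763932 < -0.5 is false → out
[2] lift (-1,1): star map gives -1.236068; window check -1.3 ≤ -1.236068 < -0.5 is true → IN Λ
[3] lift (10,-8): star map gives 11.888544; window check -1.3 ≤ 11.888544 < -0.5 is false → out
[4] lift (-2,4): star map gives -2.944272; window check -1.3 ≤ -2.944272 < -0.5 is false → out

2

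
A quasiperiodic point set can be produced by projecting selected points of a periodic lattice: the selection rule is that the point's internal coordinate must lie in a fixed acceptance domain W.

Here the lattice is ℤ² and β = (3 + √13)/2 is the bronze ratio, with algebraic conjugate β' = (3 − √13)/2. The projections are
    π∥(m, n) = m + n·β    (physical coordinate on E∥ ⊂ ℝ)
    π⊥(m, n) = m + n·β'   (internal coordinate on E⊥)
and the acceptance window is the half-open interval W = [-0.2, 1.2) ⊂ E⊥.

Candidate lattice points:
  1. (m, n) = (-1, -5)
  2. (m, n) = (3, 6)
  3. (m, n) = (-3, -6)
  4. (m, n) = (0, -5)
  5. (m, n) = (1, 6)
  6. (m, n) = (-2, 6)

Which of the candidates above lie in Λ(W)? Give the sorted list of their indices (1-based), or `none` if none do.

β' = (3−√13)/2 ≈ -0.3028.
[1] lift (-1,-5): star map gives 0.5139; window check -0.2 ≤ 0.5139 < 1.2 is true → IN Λ
[2] lift (3,6): star map gives 1.1833; window check -0.2 ≤ 1.1833 < 1.2 is true → IN Λ
[3] lift (-3,-6): star map gives -1.1833; window check -0.2 ≤ -1.1833 < 1.2 is false → out
[4] lift (0,-5): star map gives 1.5139; window check -0.2 ≤ 1.5139 < 1.2 is false → out
[5] lift (1,6): star map gives -0.8167; window check -0.2 ≤ -0.8167 < 1.2 is false → out
[6] lift (-2,6): star map gives -3.8167; window check -0.2 ≤ -3.8167 < 1.2 is false → out

1, 2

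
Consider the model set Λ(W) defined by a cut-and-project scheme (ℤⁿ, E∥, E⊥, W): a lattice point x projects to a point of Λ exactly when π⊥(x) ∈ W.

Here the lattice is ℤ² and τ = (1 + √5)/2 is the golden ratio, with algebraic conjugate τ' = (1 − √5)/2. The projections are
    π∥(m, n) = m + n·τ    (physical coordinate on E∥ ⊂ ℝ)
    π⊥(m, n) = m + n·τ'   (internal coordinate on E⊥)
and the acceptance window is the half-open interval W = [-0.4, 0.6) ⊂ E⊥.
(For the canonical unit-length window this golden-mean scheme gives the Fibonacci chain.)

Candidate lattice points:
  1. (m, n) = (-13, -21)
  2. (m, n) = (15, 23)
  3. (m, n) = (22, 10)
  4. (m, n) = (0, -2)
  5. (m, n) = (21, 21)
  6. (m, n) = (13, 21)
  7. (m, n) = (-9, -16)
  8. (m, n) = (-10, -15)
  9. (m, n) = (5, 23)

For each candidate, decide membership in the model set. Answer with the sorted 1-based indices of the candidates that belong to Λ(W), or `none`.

1, 6

Compute τ' = (1−√5)/2 = -0.6180, so π⊥(m,n) = m -0.6180·n.
candidate 1: (m,n)=(-13,-21) → π∥ = -13-21·τ ≈ -46.9787, π⊥ = -13-21·τ' ≈ -0.0213 ∈ [-0.4, 0.6) ⇒ IN Λ
candidate 2: (m,n)=(15,23) → π∥ = 15+23·τ ≈ 52.2148, π⊥ = 15+23·τ' ≈ 0.7852 ∉ [-0.4, 0.6) ⇒ out
candidate 3: (m,n)=(22,10) → π∥ = 22+10·τ ≈ 38.1803, π⊥ = 22+10·τ' ≈ 15.8197 ∉ [-0.4, 0.6) ⇒ out
candidate 4: (m,n)=(0,-2) → π∥ = 0-2·τ ≈ -3.2361, π⊥ = 0-2·τ' ≈ 1.2361 ∉ [-0.4, 0.6) ⇒ out
candidate 5: (m,n)=(21,21) → π∥ = 21+21·τ ≈ 54.9787, π⊥ = 21+21·τ' ≈ 8.0213 ∉ [-0.4, 0.6) ⇒ out
candidate 6: (m,n)=(13,21) → π∥ = 13+21·τ ≈ 46.9787, π⊥ = 13+21·τ' ≈ 0.0213 ∈ [-0.4, 0.6) ⇒ IN Λ
candidate 7: (m,n)=(-9,-16) → π∥ = -9-16·τ ≈ -34.8885, π⊥ = -9-16·τ' ≈ 0.8885 ∉ [-0.4, 0.6) ⇒ out
candidate 8: (m,n)=(-10,-15) → π∥ = -10-15·τ ≈ -34.2705, π⊥ = -10-15·τ' ≈ -0.7295 ∉ [-0.4, 0.6) ⇒ out
candidate 9: (m,n)=(5,23) → π∥ = 5+23·τ ≈ 42.2148, π⊥ = 5+23·τ' ≈ -9.2148 ∉ [-0.4, 0.6) ⇒ out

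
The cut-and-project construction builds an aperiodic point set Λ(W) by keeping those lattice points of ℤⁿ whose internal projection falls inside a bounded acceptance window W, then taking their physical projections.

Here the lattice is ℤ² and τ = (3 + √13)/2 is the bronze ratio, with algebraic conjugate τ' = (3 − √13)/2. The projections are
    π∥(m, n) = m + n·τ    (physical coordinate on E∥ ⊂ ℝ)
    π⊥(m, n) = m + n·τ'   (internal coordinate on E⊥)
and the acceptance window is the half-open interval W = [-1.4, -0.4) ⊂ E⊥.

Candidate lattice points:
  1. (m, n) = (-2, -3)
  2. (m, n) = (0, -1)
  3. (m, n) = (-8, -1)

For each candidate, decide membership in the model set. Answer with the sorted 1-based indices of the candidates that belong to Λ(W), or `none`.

1

τ' = (3−√13)/2 ≈ -0.30278.
candidate 1: (m,n)=(-2,-3) → π∥ = -2-3·τ ≈ -11.90833, π⊥ = -2-3·τ' ≈ -1.09167 ∈ [-1.4, -0.4) ⇒ IN Λ
candidate 2: (m,n)=(0,-1) → π∥ = 0-1·τ ≈ -3.30278, π⊥ = 0-1·τ' ≈ 0.30278 ∉ [-1.4, -0.4) ⇒ out
candidate 3: (m,n)=(-8,-1) → π∥ = -8-1·τ ≈ -11.30278, π⊥ = -8-1·τ' ≈ -7.69722 ∉ [-1.4, -0.4) ⇒ out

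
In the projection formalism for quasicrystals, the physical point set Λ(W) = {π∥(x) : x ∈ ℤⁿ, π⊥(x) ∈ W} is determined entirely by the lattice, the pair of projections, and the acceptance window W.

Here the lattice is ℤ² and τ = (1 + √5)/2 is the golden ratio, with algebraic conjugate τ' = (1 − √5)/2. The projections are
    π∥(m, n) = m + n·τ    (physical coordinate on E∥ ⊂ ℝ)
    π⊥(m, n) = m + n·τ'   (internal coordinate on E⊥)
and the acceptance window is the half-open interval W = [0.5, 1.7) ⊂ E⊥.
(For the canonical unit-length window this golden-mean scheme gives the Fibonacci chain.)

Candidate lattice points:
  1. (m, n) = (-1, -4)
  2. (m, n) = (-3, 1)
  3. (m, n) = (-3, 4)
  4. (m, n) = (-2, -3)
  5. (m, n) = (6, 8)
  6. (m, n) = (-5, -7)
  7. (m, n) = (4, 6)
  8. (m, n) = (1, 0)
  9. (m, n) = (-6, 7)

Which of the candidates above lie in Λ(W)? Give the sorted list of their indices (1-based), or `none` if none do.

τ' = (1−√5)/2 ≈ -0.618034.
#1 (-1,-4): internal coord -1 + (-4)·τ' = +1.472136; +1.472136 ∈ [0.5, 1.7) → IN Λ
#2 (-3,1): internal coord -3 + (1)·τ' = -3.618034; -3.618034 ∉ [0.5, 1.7) → out
#3 (-3,4): internal coord -3 + (4)·τ' = -5.472136; -5.472136 ∉ [0.5, 1.7) → out
#4 (-2,-3): internal coord -2 + (-3)·τ' = -0.145898; -0.145898 ∉ [0.5, 1.7) → out
#5 (6,8): internal coord 6 + (8)·τ' = +1.055728; +1.055728 ∈ [0.5, 1.7) → IN Λ
#6 (-5,-7): internal coord -5 + (-7)·τ' = -0.673762; -0.673762 ∉ [0.5, 1.7) → out
#7 (4,6): internal coord 4 + (6)·τ' = +0.291796; +0.291796 ∉ [0.5, 1.7) → out
#8 (1,0): internal coord 1 + (0)·τ' = +1.000000; +1.000000 ∈ [0.5, 1.7) → IN Λ
#9 (-6,7): internal coord -6 + (7)·τ' = -10.326238; -10.326238 ∉ [0.5, 1.7) → out

1, 5, 8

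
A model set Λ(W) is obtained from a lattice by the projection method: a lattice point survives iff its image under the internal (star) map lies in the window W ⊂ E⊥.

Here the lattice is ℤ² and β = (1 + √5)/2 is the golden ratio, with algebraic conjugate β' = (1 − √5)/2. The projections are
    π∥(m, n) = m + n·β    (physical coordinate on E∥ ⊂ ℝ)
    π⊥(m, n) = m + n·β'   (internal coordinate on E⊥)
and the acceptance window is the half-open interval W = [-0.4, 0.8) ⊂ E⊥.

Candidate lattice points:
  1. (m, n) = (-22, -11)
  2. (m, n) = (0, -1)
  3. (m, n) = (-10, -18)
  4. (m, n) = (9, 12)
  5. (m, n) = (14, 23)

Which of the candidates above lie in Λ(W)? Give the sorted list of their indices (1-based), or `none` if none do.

2, 5

β' = (1−√5)/2 ≈ -0.61803.
#1 (-22,-11): internal coord -22 + (-11)·β' = -15.20163; -15.20163 ∉ [-0.4, 0.8) → out
#2 (0,-1): internal coord 0 + (-1)·β' = +0.61803; +0.61803 ∈ [-0.4, 0.8) → IN Λ
#3 (-10,-18): internal coord -10 + (-18)·β' = +1.12461; +1.12461 ∉ [-0.4, 0.8) → out
#4 (9,12): internal coord 9 + (12)·β' = +1.58359; +1.58359 ∉ [-0.4, 0.8) → out
#5 (14,23): internal coord 14 + (23)·β' = -0.21478; -0.21478 ∈ [-0.4, 0.8) → IN Λ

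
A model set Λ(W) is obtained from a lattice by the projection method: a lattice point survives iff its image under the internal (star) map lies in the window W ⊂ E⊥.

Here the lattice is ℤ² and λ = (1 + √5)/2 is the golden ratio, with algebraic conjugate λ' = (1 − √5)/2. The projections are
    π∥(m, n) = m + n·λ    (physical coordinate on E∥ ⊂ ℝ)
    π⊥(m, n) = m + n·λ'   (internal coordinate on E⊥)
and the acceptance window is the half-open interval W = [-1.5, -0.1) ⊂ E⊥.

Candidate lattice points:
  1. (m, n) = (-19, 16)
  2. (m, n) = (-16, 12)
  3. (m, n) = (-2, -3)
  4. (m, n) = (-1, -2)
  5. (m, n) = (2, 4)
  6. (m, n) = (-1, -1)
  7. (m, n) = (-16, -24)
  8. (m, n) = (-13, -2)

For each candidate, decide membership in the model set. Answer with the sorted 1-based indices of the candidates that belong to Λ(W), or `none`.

λ' = (1−√5)/2 ≈ -0.6180.
candidate 1: (m,n)=(-19,16) → π∥ = -19+16·λ ≈ 6.8885, π⊥ = -19+16·λ' ≈ -28.8885 ∉ [-1.5, -0.1) ⇒ out
candidate 2: (m,n)=(-16,12) → π∥ = -16+12·λ ≈ 3.4164, π⊥ = -16+12·λ' ≈ -23.4164 ∉ [-1.5, -0.1) ⇒ out
candidate 3: (m,n)=(-2,-3) → π∥ = -2-3·λ ≈ -6.8541, π⊥ = -2-3·λ' ≈ -0.1459 ∈ [-1.5, -0.1) ⇒ IN Λ
candidate 4: (m,n)=(-1,-2) → π∥ = -1-2·λ ≈ -4.2361, π⊥ = -1-2·λ' ≈ 0.2361 ∉ [-1.5, -0.1) ⇒ out
candidate 5: (m,n)=(2,4) → π∥ = 2+4·λ ≈ 8.4721, π⊥ = 2+4·λ' ≈ -0.4721 ∈ [-1.5, -0.1) ⇒ IN Λ
candidate 6: (m,n)=(-1,-1) → π∥ = -1-1·λ ≈ -2.6180, π⊥ = -1-1·λ' ≈ -0.3820 ∈ [-1.5, -0.1) ⇒ IN Λ
candidate 7: (m,n)=(-16,-24) → π∥ = -16-24·λ ≈ -54.8328, π⊥ = -16-24·λ' ≈ -1.1672 ∈ [-1.5, -0.1) ⇒ IN Λ
candidate 8: (m,n)=(-13,-2) → π∥ = -13-2·λ ≈ -16.2361, π⊥ = -13-2·λ' ≈ -11.7639 ∉ [-1.5, -0.1) ⇒ out

3, 5, 6, 7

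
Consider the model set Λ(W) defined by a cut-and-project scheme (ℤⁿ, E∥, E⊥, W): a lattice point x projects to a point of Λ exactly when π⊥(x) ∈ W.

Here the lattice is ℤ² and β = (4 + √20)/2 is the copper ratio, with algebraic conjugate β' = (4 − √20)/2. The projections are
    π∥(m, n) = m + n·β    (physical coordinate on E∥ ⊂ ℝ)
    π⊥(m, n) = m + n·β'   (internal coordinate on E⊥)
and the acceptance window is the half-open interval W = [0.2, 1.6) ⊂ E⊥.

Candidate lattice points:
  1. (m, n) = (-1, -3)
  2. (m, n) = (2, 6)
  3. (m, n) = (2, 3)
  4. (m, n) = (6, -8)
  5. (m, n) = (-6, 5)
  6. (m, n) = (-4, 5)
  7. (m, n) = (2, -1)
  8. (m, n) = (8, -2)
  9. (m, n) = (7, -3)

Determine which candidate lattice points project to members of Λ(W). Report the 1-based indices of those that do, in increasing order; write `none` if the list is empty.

2, 3

β' = (4−√20)/2 ≈ -0.2361.
#1 (-1,-3): internal coord -1 + (-3)·β' = -0.2918; -0.2918 ∉ [0.2, 1.6) → out
#2 (2,6): internal coord 2 + (6)·β' = +0.5836; +0.5836 ∈ [0.2, 1.6) → IN Λ
#3 (2,3): internal coord 2 + (3)·β' = +1.2918; +1.2918 ∈ [0.2, 1.6) → IN Λ
#4 (6,-8): internal coord 6 + (-8)·β' = +7.8885; +7.8885 ∉ [0.2, 1.6) → out
#5 (-6,5): internal coord -6 + (5)·β' = -7.1803; -7.1803 ∉ [0.2, 1.6) → out
#6 (-4,5): internal coord -4 + (5)·β' = -5.1803; -5.1803 ∉ [0.2, 1.6) → out
#7 (2,-1): internal coord 2 + (-1)·β' = +2.2361; +2.2361 ∉ [0.2, 1.6) → out
#8 (8,-2): internal coord 8 + (-2)·β' = +8.4721; +8.4721 ∉ [0.2, 1.6) → out
#9 (7,-3): internal coord 7 + (-3)·β' = +7.7082; +7.7082 ∉ [0.2, 1.6) → out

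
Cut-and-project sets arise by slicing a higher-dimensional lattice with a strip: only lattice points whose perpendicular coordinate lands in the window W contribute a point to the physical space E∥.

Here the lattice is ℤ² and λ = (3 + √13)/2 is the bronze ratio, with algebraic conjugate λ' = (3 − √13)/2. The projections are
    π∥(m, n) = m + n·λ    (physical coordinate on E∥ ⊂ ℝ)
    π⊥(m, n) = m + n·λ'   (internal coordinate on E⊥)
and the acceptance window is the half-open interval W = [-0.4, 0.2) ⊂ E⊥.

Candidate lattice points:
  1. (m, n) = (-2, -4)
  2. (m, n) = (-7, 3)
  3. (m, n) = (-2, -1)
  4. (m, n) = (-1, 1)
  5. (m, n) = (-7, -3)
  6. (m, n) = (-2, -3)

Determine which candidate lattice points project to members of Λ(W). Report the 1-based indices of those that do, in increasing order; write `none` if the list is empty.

none

Numerically λ ≈ 3.30278 and λ' = −1/λ ≈ -0.30278.
[1] lift (-2,-4): star map gives -0.78890; window check -0.4 ≤ -0.78890 < 0.2 is false → out
[2] lift (-7,3): star map gives -7.90833; window check -0.4 ≤ -7.90833 < 0.2 is false → out
[3] lift (-2,-1): star map gives -1.69722; window check -0.4 ≤ -1.69722 < 0.2 is false → out
[4] lift (-1,1): star map gives -1.30278; window check -0.4 ≤ -1.30278 < 0.2 is false → out
[5] lift (-7,-3): star map gives -6.09167; window check -0.4 ≤ -6.09167 < 0.2 is false → out
[6] lift (-2,-3): star map gives -1.09167; window check -0.4 ≤ -1.09167 < 0.2 is false → out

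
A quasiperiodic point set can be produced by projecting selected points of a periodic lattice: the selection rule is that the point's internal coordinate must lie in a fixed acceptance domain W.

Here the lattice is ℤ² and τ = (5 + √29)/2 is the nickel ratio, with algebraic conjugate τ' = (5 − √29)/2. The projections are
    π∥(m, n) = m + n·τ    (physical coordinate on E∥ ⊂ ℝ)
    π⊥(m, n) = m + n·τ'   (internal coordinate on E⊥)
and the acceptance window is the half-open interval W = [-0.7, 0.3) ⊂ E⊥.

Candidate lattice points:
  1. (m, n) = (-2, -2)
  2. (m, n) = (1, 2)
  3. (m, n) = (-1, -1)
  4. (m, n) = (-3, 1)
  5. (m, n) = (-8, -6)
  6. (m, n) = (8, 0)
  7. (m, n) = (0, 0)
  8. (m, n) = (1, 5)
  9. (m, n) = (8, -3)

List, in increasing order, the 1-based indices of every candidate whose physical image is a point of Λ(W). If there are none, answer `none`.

7, 8

Compute τ' = (5−√29)/2 = -0.192582, so π⊥(m,n) = m -0.192582·n.
candidate 1: (m,n)=(-2,-2) → π∥ = -2-2·τ ≈ -12.385165, π⊥ = -2-2·τ' ≈ -1.614835 ∉ [-0.7, 0.3) ⇒ out
candidate 2: (m,n)=(1,2) → π∥ = 1+2·τ ≈ 11.385165, π⊥ = 1+2·τ' ≈ 0.614835 ∉ [-0.7, 0.3) ⇒ out
candidate 3: (m,n)=(-1,-1) → π∥ = -1-1·τ ≈ -6.192582, π⊥ = -1-1·τ' ≈ -0.807418 ∉ [-0.7, 0.3) ⇒ out
candidate 4: (m,n)=(-3,1) → π∥ = -3+1·τ ≈ 2.192582, π⊥ = -3+1·τ' ≈ -3.192582 ∉ [-0.7, 0.3) ⇒ out
candidate 5: (m,n)=(-8,-6) → π∥ = -8-6·τ ≈ -39.155494, π⊥ = -8-6·τ' ≈ -6.844506 ∉ [-0.7, 0.3) ⇒ out
candidate 6: (m,n)=(8,0) → π∥ = 8+0·τ ≈ 8.000000, π⊥ = 8+0·τ' ≈ 8.000000 ∉ [-0.7, 0.3) ⇒ out
candidate 7: (m,n)=(0,0) → π∥ = 0+0·τ ≈ 0.000000, π⊥ = 0+0·τ' ≈ 0.000000 ∈ [-0.7, 0.3) ⇒ IN Λ
candidate 8: (m,n)=(1,5) → π∥ = 1+5·τ ≈ 26.962912, π⊥ = 1+5·τ' ≈ 0.037088 ∈ [-0.7, 0.3) ⇒ IN Λ
candidate 9: (m,n)=(8,-3) → π∥ = 8-3·τ ≈ -7.577747, π⊥ = 8-3·τ' ≈ 8.577747 ∉ [-0.7, 0.3) ⇒ out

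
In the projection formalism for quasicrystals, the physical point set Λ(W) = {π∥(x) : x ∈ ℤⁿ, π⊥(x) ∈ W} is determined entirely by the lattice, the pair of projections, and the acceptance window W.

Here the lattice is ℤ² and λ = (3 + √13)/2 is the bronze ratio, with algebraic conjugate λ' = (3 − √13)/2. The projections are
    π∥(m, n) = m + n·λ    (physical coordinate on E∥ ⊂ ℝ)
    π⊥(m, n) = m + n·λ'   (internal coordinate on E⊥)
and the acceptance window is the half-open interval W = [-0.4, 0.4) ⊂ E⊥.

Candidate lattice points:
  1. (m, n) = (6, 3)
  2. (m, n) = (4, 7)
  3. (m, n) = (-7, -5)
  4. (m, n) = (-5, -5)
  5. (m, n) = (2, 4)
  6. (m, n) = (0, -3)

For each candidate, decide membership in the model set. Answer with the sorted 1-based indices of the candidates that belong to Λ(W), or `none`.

none

Compute λ' = (3−√13)/2 = -0.30278, so π⊥(m,n) = m -0.30278·n.
[1] lift (6,3): star map gives 5.09167; window check -0.4 ≤ 5.09167 < 0.4 is false → out
[2] lift (4,7): star map gives 1.88057; window check -0.4 ≤ 1.88057 < 0.4 is false → out
[3] lift (-7,-5): star map gives -5.48612; window check -0.4 ≤ -5.48612 < 0.4 is false → out
[4] lift (-5,-5): star map gives -3.48612; window check -0.4 ≤ -3.48612 < 0.4 is false → out
[5] lift (2,4): star map gives 0.78890; window check -0.4 ≤ 0.78890 < 0.4 is false → out
[6] lift (0,-3): star map gives 0.90833; window check -0.4 ≤ 0.90833 < 0.4 is false → out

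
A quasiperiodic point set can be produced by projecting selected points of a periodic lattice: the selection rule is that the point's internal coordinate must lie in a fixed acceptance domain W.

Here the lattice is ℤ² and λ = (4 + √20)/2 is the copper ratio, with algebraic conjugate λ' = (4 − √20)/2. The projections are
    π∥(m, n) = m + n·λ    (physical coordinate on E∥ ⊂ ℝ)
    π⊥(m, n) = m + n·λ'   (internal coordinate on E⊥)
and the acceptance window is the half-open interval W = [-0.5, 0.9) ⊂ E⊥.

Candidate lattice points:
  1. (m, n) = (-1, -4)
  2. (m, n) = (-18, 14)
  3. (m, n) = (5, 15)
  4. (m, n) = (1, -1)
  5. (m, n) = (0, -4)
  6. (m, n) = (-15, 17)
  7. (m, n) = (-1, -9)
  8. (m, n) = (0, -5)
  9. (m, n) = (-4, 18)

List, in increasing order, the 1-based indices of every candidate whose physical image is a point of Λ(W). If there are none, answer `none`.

1

Compute λ' = (4−√20)/2 = -0.2361, so π⊥(m,n) = m -0.2361·n.
#1 (-1,-4): internal coord -1 + (-4)·λ' = -0.0557; -0.0557 ∈ [-0.5, 0.9) → IN Λ
#2 (-18,14): internal coord -18 + (14)·λ' = -21.3050; -21.3050 ∉ [-0.5, 0.9) → out
#3 (5,15): internal coord 5 + (15)·λ' = +1.4590; +1.4590 ∉ [-0.5, 0.9) → out
#4 (1,-1): internal coord 1 + (-1)·λ' = +1.2361; +1.2361 ∉ [-0.5, 0.9) → out
#5 (0,-4): internal coord 0 + (-4)·λ' = +0.9443; +0.9443 ∉ [-0.5, 0.9) → out
#6 (-15,17): internal coord -15 + (17)·λ' = -19.0132; -19.0132 ∉ [-0.5, 0.9) → out
#7 (-1,-9): internal coord -1 + (-9)·λ' = +1.1246; +1.1246 ∉ [-0.5, 0.9) → out
#8 (0,-5): internal coord 0 + (-5)·λ' = +1.1803; +1.1803 ∉ [-0.5, 0.9) → out
#9 (-4,18): internal coord -4 + (18)·λ' = -8.2492; -8.2492 ∉ [-0.5, 0.9) → out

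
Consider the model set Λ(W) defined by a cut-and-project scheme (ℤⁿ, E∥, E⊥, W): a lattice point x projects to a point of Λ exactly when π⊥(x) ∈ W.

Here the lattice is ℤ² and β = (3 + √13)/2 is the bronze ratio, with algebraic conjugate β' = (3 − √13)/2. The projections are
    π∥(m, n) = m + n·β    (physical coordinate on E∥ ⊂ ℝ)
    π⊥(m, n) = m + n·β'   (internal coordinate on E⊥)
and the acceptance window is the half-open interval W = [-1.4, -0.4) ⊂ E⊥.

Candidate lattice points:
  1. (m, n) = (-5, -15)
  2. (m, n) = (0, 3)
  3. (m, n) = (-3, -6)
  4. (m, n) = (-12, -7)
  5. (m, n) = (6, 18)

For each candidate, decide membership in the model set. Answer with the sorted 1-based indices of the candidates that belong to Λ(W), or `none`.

Numerically β ≈ 3.302776 and β' = −1/β ≈ -0.302776.
candidate 1: (m,n)=(-5,-15) → π∥ = -5-15·β ≈ -54.541635, π⊥ = -5-15·β' ≈ -0.458365 ∈ [-1.4, -0.4) ⇒ IN Λ
candidate 2: (m,n)=(0,3) → π∥ = 0+3·β ≈ 9.908327, π⊥ = 0+3·β' ≈ -0.908327 ∈ [-1.4, -0.4) ⇒ IN Λ
candidate 3: (m,n)=(-3,-6) → π∥ = -3-6·β ≈ -22.816654, π⊥ = -3-6·β' ≈ -1.183346 ∈ [-1.4, -0.4) ⇒ IN Λ
candidate 4: (m,n)=(-12,-7) → π∥ = -12-7·β ≈ -35.119429, π⊥ = -12-7·β' ≈ -9.880571 ∉ [-1.4, -0.4) ⇒ out
candidate 5: (m,n)=(6,18) → π∥ = 6+18·β ≈ 65.449961, π⊥ = 6+18·β' ≈ 0.550039 ∉ [-1.4, -0.4) ⇒ out

1, 2, 3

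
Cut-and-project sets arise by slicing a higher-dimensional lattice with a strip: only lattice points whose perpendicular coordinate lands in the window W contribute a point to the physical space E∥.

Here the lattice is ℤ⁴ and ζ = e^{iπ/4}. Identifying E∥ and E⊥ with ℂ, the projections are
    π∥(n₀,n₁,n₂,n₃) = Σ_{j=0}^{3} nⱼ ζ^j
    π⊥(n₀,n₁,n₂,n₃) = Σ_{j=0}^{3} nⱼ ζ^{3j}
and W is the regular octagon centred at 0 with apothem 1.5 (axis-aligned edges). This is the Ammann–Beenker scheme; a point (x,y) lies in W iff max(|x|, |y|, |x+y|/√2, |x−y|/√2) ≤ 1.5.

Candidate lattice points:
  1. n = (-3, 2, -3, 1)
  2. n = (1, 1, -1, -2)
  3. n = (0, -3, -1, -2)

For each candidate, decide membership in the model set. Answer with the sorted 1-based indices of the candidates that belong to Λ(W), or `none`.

π⊥(n) = n₀ + n₁ζ³ + n₂ζ⁶ + n₃ζ⁹ where ζ = e^{iπ/4}.
#1 (-3, 2, -3, 1): internal (-3.70711, 5.12132); octagon support 6.24264 vs apothem 1.5 → ∉ W
#2 (1, 1, -1, -2): internal (-1.12132, 0.29289); octagon support 1.12132 vs apothem 1.5 → ∈ W
#3 (0, -3, -1, -2): internal (0.70711, -2.53553); octagon support 2.53553 vs apothem 1.5 → ∉ W

2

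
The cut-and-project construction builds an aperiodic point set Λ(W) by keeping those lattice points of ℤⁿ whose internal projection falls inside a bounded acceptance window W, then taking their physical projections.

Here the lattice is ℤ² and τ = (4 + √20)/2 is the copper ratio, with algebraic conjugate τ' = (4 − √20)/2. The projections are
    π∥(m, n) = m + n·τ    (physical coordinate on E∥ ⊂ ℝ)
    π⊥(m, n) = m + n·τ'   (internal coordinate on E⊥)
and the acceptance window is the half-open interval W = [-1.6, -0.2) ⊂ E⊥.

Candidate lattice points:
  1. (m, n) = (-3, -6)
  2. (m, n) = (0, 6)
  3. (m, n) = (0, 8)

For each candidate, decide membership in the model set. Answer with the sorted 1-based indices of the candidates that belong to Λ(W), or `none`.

Compute τ' = (4−√20)/2 = -0.2361, so π⊥(m,n) = m -0.2361·n.
candidate 1: (m,n)=(-3,-6) → π∥ = -3-6·τ ≈ -28.4164, π⊥ = -3-6·τ' ≈ -1.5836 ∈ [-1.6, -0.2) ⇒ IN Λ
candidate 2: (m,n)=(0,6) → π∥ = 0+6·τ ≈ 25.4164, π⊥ = 0+6·τ' ≈ -1.4164 ∈ [-1.6, -0.2) ⇒ IN Λ
candidate 3: (m,n)=(0,8) → π∥ = 0+8·τ ≈ 33.8885, π⊥ = 0+8·τ' ≈ -1.8885 ∉ [-1.6, -0.2) ⇒ out

1, 2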